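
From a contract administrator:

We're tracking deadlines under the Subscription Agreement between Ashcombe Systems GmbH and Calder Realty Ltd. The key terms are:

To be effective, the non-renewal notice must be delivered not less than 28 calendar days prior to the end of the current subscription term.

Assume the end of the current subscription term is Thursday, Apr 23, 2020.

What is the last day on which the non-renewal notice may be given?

Mar 26, 2020

Apr 23, 2020 minus 28 days is Mar 26, 2020.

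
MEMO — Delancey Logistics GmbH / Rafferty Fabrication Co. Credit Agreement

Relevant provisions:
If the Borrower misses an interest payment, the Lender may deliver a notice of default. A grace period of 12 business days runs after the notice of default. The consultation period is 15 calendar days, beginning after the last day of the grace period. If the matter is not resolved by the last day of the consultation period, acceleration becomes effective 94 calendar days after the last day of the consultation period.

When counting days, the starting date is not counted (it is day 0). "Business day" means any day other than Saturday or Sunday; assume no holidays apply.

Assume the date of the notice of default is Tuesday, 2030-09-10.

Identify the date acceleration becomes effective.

2031-01-13

The last day of the grace period: 12 business days after Tuesday, 2030-09-10, skipping weekends — Sep 11, Sep 12, Sep 13, Sep 16, …, Sep 24, Sep 25, Sep 26 — lands on Thursday, 2030-09-26.
Adding 15 calendar days to 2030-09-26 gives 2030-10-11, which is the last day of the consultation period.
The date acceleration becomes effective: 2030-10-11 + 94 days = 2031-01-13.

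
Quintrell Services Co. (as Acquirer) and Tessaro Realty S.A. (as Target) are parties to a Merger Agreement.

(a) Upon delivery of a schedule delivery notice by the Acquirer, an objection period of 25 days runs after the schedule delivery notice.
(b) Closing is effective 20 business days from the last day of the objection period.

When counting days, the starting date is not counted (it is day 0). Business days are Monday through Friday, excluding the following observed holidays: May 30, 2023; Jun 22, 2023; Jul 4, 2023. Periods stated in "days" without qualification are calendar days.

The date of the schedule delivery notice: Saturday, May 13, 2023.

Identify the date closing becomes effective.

Jul 7, 2023

The last day of the objection period: May 13, 2023 + 25 days = Jun 7, 2023.
The date closing becomes effective: counting 20 business days from Wednesday, Jun 7, 2023 (Jun 8, Jun 9, Jun 12, Jun 13, …, Jul 5, Jul 6, Jul 7, skipping weekends and the listed holidays on Jun 22, Jul 4) reaches Friday, Jul 7, 2023.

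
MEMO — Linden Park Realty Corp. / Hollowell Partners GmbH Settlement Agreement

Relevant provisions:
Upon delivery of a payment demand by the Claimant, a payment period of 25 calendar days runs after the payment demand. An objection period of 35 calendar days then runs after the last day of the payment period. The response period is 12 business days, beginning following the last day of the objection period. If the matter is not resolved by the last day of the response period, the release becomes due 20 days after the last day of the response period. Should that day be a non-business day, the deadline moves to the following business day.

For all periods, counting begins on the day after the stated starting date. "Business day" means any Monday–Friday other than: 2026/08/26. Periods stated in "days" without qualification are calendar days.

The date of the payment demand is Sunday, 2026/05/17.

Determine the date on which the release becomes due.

2026/08/24

The last day of the payment period: 25 calendar days after 2026/05/17 is 2026/06/11.
Adding 35 calendar days to 2026/06/11 gives 2026/07/16, which is the last day of the objection period.
The last day of the response period: 12 business days after Thursday, 2026/07/16, skipping weekends — Jul 17, Jul 20, Jul 21, Jul 22, …, Jul 30, Jul 31, Aug 3 — lands on Monday, 2026/08/03.
The date on which the release becomes due: 20 calendar days after 2026/08/03 is 2026/08/23. That falls on a Sunday, so it rolls to the next business day, Monday, 2026/08/24.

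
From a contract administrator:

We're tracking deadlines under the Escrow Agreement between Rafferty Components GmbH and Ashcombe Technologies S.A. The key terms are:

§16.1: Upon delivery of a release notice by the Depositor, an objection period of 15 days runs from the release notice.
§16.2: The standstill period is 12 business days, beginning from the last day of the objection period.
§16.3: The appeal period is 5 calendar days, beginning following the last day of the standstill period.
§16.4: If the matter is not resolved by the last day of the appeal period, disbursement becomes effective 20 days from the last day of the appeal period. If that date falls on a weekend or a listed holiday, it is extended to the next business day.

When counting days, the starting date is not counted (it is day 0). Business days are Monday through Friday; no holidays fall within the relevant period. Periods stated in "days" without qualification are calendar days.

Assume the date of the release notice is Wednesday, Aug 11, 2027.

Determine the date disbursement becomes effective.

Oct 8, 2027

The last day of the objection period: 15 calendar days after Aug 11, 2027 is Aug 26, 2027.
The last day of the standstill period: counting 12 business days from Thursday, Aug 26, 2027 (Aug 27, Aug 30, Aug 31, Sep 1, …, Sep 9, Sep 10, Sep 13, skipping weekends) reaches Monday, Sep 13, 2027.
The last day of the appeal period: Sep 13, 2027 + 5 days = Sep 18, 2027.
Adding 20 calendar days to Sep 18, 2027 gives Oct 8, 2027, which is the date disbursement becomes effective. Oct 8, 2027 is a Friday, so no roll-forward applies.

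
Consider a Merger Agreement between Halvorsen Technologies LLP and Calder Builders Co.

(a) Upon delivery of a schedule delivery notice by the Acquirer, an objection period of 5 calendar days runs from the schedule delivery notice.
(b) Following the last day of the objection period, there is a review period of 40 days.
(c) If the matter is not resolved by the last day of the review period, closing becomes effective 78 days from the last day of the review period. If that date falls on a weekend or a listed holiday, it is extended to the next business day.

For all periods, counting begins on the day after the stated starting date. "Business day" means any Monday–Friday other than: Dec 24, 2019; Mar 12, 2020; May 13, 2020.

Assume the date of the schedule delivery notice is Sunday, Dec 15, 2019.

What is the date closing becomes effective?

The last day of the objection period: Dec 15, 2019 + 5 days = Dec 20, 2019.
Adding 40 calendar days to Dec 20, 2019 gives Jan 29, 2020, which is the last day of the review period.
Adding 78 calendar days to Jan 29, 2020 gives Apr 16, 2020, which is the date closing becomes effective. Apr 16, 2020 is a Thursday and is not a listed holiday, so no roll-forward applies.

Apr 16, 2020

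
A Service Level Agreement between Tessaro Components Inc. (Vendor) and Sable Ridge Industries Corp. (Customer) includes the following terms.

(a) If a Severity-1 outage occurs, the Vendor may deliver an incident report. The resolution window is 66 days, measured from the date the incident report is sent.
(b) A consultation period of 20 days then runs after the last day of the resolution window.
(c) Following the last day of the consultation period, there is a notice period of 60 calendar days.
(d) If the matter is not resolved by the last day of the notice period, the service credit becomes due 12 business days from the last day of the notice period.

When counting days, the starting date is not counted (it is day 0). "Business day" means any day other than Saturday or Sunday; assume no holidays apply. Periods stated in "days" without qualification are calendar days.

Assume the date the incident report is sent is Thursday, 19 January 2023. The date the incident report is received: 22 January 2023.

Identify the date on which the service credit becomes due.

30 June 2023

The last day of the resolution window: 66 calendar days after 19 January 2023 is 26 March 2023.
The last day of the consultation period: 20 calendar days after 26 March 2023 is 15 April 2023.
The last day of the notice period: 60 calendar days after 15 April 2023 is 14 June 2023.
The date on which the service credit becomes due: 12 business days after Wednesday, 14 June 2023, skipping weekends — Jun 15, Jun 16, Jun 19, Jun 20, …, Jun 28, Jun 29, Jun 30 — lands on Friday, 30 June 2023.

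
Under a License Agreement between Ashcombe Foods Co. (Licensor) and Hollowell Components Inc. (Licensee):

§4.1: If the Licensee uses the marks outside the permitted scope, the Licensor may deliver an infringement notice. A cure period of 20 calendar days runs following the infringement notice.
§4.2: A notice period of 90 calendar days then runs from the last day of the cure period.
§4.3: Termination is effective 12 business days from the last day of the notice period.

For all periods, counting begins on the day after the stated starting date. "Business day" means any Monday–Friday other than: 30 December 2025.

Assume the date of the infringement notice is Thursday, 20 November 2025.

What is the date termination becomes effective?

Adding 20 calendar days to 20 November 2025 gives 10 December 2025, which is the last day of the cure period.
The last day of the notice period: 10 December 2025 + 90 days = 10 March 2026.
From Tuesday, 10 March 2026, 12 business days (Mar 11, Mar 12, Mar 13, Mar 16, …, Mar 24, Mar 25, Mar 26, skipping weekends) brings us to Thursday, 26 March 2026, which is the date termination becomes effective.

26 March 2026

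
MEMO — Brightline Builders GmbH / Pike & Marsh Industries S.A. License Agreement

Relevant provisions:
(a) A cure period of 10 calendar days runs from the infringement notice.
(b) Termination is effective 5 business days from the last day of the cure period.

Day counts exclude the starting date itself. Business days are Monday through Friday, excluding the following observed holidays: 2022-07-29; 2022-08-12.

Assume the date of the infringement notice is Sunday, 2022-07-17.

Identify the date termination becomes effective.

The last day of the cure period: 2022-07-17 + 10 days = 2022-07-27.
The date termination becomes effective: 5 business days after Wednesday, 2022-07-27, skipping weekends and the listed holiday on Jul 29 — Jul 28, Aug 1, Aug 2, Aug 3, Aug 4 — lands on Thursday, 2022-08-04.

2022-08-04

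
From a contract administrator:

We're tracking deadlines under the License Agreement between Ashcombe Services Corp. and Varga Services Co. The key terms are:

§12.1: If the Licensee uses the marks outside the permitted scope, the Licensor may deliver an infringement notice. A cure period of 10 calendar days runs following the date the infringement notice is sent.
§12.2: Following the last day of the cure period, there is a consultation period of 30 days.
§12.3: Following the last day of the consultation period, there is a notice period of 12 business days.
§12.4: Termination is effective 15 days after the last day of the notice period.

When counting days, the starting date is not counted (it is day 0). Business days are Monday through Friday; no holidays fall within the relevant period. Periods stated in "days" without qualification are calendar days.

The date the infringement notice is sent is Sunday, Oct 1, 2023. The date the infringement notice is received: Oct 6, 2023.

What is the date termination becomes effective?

Dec 13, 2023

The last day of the cure period: Oct 1, 2023 + 10 days = Oct 11, 2023.
The last day of the consultation period: Oct 11, 2023 + 30 days = Nov 10, 2023.
The last day of the notice period: 12 business days after Friday, Nov 10, 2023, skipping weekends — Nov 13, Nov 14, Nov 15, Nov 16, …, Nov 24, Nov 27, Nov 28 — lands on Tuesday, Nov 28, 2023.
The date termination becomes effective: Nov 28, 2023 + 15 days = Dec 13, 2023.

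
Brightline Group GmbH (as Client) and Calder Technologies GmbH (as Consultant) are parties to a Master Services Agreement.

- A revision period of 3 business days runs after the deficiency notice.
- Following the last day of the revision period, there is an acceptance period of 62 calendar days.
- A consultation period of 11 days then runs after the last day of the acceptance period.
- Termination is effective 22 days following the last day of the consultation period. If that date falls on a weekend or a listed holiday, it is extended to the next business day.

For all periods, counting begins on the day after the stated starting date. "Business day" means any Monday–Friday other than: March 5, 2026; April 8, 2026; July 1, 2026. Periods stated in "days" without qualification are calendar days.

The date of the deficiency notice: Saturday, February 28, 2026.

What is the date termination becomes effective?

June 8, 2026

The last day of the revision period: 3 business days after Saturday, February 28, 2026, skipping weekends — Mar 2, Mar 3, Mar 4 — lands on Wednesday, March 4, 2026.
Adding 62 calendar days to March 4, 2026 gives May 5, 2026, which is the last day of the acceptance period.
The last day of the consultation period: 11 calendar days after May 5, 2026 is May 16, 2026.
The date termination becomes effective: May 16, 2026 + 22 days = June 7, 2026. That falls on a Sunday, so it rolls to the next business day, Monday, June 8, 2026.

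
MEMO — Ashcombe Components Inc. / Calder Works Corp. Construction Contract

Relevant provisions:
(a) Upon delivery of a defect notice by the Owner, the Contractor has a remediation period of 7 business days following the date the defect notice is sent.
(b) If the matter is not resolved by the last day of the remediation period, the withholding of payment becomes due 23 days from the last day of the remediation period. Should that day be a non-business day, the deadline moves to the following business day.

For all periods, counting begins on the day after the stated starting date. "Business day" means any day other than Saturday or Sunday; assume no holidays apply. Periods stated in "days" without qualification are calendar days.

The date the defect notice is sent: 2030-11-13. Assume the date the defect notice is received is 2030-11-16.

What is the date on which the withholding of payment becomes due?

The last day of the remediation period: counting 7 business days from Wednesday, 2030-11-13 (Nov 14, Nov 15, Nov 18, Nov 19, Nov 20, Nov 21, Nov 22, skipping weekends) reaches Friday, 2030-11-22.
The date on which the withholding of payment becomes due: 2030-11-22 + 23 days = 2030-12-15. That falls on a Sunday, so it rolls to the next business day, Monday, 2030-12-16.

2030-12-16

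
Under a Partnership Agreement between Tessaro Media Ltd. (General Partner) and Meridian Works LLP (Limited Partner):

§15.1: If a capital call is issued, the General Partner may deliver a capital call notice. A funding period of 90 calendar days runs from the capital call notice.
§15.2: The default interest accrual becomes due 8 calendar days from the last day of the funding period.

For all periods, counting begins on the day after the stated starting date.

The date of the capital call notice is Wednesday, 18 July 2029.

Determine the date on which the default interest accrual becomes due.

The last day of the funding period: 18 July 2029 + 90 days = 16 October 2029.
The date on which the default interest accrual becomes due: 16 October 2029 + 8 days = 24 October 2029.

24 October 2029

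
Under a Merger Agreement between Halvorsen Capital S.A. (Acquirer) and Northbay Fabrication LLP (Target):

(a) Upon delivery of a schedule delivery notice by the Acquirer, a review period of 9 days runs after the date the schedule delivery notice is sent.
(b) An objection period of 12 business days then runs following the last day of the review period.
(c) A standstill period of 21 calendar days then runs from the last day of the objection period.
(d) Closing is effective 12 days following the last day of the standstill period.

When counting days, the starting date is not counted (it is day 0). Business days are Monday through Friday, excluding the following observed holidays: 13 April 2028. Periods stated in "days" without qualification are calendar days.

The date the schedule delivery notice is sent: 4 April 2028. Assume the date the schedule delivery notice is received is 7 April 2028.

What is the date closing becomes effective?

Adding 9 calendar days to 4 April 2028 gives 13 April 2028, which is the last day of the review period.
The last day of the objection period: 12 business days after Thursday, 13 April 2028, skipping weekends — Apr 14, Apr 17, Apr 18, Apr 19, …, Apr 27, Apr 28, May 1 — lands on Monday, 1 May 2028.
The last day of the standstill period: 21 calendar days after 1 May 2028 is 22 May 2028.
Adding 12 calendar days to 22 May 2028 gives 3 June 2028, which is the date closing becomes effective.

3 June 2028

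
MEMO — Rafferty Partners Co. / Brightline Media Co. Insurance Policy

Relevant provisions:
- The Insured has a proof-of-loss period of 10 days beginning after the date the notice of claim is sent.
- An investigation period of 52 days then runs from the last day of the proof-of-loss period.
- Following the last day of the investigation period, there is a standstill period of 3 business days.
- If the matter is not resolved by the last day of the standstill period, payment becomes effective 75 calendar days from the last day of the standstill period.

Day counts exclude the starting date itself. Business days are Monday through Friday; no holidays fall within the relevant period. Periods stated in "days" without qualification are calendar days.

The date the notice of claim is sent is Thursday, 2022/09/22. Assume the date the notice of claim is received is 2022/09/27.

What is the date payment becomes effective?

2023/02/11

Adding 10 calendar days to 2022/09/22 gives 2022/10/02, which is the last day of the proof-of-loss period.
The last day of the investigation period: 52 calendar days after 2022/10/02 is 2022/11/23.
The last day of the standstill period: counting 3 business days from Wednesday, 2022/11/23 (Nov 24, Nov 25, Nov 28, skipping weekends) reaches Monday, 2022/11/28.
Adding 75 calendar days to 2022/11/28 gives 2023/02/11, which is the date payment becomes effective.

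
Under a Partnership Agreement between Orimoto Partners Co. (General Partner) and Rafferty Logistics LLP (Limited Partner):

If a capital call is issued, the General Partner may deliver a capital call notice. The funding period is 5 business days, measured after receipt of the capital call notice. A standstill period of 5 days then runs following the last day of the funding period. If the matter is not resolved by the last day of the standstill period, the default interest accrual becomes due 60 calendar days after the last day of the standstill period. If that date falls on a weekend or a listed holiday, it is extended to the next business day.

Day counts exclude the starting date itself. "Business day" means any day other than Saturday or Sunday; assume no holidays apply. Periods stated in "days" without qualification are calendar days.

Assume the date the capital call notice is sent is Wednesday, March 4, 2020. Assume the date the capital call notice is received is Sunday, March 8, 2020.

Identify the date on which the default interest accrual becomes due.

May 18, 2020

The last day of the funding period: counting 5 business days from Sunday, March 8, 2020 (Mar 9, Mar 10, Mar 11, Mar 12, Mar 13, skipping weekends) reaches Friday, March 13, 2020.
Adding 5 calendar days to March 13, 2020 gives March 18, 2020, which is the last day of the standstill period.
The date on which the default interest accrual becomes due: March 18, 2020 + 60 days = May 17, 2020. That falls on a Sunday, so it rolls to the next business day, Monday, May 18, 2020.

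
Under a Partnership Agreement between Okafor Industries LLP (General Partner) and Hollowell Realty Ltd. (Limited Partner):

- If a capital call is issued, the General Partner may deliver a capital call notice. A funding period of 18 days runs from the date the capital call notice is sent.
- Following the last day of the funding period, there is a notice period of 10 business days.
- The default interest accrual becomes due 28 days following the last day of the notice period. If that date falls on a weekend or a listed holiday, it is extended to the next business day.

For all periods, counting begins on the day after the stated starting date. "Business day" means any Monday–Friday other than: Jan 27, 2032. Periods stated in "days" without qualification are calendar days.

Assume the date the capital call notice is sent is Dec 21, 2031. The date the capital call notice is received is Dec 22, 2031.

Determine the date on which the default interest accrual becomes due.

The last day of the funding period: 18 calendar days after Dec 21, 2031 is Jan 8, 2032.
The last day of the notice period: counting 10 business days from Thursday, Jan 8, 2032 (Jan 9, Jan 12, Jan 13, Jan 14, Jan 15, Jan 16, Jan 19, Jan 20, Jan 21, Jan 22, skipping weekends) reaches Thursday, Jan 22, 2032.
Adding 28 calendar days to Jan 22, 2032 gives Feb 19, 2032, which is the date on which the default interest accrual becomes due. Feb 19, 2032 is a Thursday and is not a listed holiday, so no roll-forward applies.

Feb 19, 2032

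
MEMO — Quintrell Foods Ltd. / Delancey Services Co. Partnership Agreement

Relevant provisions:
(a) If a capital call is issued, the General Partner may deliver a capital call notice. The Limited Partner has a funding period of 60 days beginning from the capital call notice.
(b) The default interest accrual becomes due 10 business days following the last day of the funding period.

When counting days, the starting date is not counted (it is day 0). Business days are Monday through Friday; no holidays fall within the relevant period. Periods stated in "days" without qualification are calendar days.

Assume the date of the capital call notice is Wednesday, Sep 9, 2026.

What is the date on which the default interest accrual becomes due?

The last day of the funding period: 60 calendar days after Sep 9, 2026 is Nov 8, 2026.
The date on which the default interest accrual becomes due: counting 10 business days from Sunday, Nov 8, 2026 (Nov 9, Nov 10, Nov 11, Nov 12, Nov 13, Nov 16, Nov 17, Nov 18, Nov 19, Nov 20, skipping weekends) reaches Friday, Nov 20, 2026.

Nov 20, 2026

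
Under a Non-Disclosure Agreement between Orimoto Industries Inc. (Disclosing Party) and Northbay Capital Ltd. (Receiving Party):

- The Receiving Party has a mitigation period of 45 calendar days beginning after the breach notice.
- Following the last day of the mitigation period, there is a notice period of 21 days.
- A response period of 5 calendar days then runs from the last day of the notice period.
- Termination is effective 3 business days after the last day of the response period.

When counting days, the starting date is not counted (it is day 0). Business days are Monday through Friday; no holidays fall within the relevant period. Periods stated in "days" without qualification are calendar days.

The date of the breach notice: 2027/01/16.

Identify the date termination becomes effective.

2027/03/31

The last day of the mitigation period: 2027/01/16 + 45 days = 2027/03/02.
The last day of the notice period: 2027/03/02 + 21 days = 2027/03/23.
The last day of the response period: 5 calendar days after 2027/03/23 is 2027/03/28.
The date termination becomes effective: counting 3 business days from Sunday, 2027/03/28 (Mar 29, Mar 30, Mar 31, skipping weekends) reaches Wednesday, 2027/03/31.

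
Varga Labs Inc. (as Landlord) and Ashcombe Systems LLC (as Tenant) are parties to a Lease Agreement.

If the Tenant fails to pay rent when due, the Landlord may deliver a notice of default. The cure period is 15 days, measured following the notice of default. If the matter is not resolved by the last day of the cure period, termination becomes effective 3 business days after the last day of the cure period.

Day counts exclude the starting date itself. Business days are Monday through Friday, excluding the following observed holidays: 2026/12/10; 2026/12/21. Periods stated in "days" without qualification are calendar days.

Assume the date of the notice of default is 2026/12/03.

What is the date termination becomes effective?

2026/12/24

The last day of the cure period: 2026/12/03 + 15 days = 2026/12/18.
The date termination becomes effective: 3 business days after Friday, 2026/12/18, skipping weekends and the listed holiday on Dec 21 — Dec 22, Dec 23, Dec 24 — lands on Thursday, 2026/12/24.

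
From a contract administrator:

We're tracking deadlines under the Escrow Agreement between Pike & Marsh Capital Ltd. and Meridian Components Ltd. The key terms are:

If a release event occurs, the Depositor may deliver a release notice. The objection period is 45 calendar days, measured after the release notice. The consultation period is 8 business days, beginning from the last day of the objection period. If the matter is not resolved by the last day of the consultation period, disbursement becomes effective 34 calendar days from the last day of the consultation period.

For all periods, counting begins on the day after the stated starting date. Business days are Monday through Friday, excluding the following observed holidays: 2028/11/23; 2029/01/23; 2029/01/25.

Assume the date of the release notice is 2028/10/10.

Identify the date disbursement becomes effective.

The last day of the objection period: 45 calendar days after 2028/10/10 is 2028/11/24.
The last day of the consultation period: counting 8 business days from Friday, 2028/11/24 (Nov 27, Nov 28, Nov 29, Nov 30, Dec 1, Dec 4, Dec 5, Dec 6, skipping weekends) reaches Wednesday, 2028/12/06.
Adding 34 calendar days to 2028/12/06 gives 2029/01/09, which is the date disbursement becomes effective.

2029/01/09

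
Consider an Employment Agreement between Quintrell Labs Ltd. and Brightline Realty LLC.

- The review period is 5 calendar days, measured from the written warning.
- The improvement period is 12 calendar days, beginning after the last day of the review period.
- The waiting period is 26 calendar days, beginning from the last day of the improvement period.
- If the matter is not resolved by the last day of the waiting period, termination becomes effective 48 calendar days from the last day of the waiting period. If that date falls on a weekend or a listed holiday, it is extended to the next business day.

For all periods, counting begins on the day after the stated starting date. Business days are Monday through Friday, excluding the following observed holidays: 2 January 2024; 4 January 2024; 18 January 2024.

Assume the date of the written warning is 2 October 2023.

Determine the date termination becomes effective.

Adding 5 calendar days to 2 October 2023 gives 7 October 2023, which is the last day of the review period.
Adding 12 calendar days to 7 October 2023 gives 19 October 2023, which is the last day of the improvement period.
The last day of the waiting period: 26 calendar days after 19 October 2023 is 14 November 2023.
Adding 48 calendar days to 14 November 2023 gives 1 January 2024, which is the date termination becomes effective. 1 January 2024 is a Monday and is not a listed holiday, so no roll-forward applies.

1 January 2024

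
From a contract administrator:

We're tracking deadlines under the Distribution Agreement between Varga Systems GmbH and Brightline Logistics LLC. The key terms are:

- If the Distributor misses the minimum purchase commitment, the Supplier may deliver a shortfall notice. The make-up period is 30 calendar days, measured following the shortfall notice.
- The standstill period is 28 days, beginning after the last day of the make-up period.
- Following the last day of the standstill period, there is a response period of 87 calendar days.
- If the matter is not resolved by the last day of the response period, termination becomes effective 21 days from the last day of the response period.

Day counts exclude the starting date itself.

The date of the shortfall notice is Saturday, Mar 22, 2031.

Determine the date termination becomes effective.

Sep 4, 2031

Adding 30 calendar days to Mar 22, 2031 gives Apr 21, 2031, which is the last day of the make-up period.
Adding 28 calendar days to Apr 21, 2031 gives May 19, 2031, which is the last day of the standstill period.
The last day of the response period: 87 calendar days after May 19, 2031 is Aug 14, 2031.
The date termination becomes effective: 21 calendar days after Aug 14, 2031 is Sep 4, 2031.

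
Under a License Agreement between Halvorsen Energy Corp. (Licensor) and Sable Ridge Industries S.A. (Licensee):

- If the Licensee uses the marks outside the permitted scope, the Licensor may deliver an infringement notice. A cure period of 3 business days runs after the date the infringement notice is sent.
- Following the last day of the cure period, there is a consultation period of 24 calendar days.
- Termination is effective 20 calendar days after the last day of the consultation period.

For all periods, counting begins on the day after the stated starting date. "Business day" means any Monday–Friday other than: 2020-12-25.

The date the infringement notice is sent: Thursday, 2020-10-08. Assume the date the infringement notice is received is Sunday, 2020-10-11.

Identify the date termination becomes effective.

2020-11-26

The last day of the cure period: counting 3 business days from Thursday, 2020-10-08 (Oct 9, Oct 12, Oct 13, skipping weekends) reaches Tuesday, 2020-10-13.
The last day of the consultation period: 2020-10-13 + 24 days = 2020-11-06.
The date termination becomes effective: 2020-11-06 + 20 days = 2020-11-26.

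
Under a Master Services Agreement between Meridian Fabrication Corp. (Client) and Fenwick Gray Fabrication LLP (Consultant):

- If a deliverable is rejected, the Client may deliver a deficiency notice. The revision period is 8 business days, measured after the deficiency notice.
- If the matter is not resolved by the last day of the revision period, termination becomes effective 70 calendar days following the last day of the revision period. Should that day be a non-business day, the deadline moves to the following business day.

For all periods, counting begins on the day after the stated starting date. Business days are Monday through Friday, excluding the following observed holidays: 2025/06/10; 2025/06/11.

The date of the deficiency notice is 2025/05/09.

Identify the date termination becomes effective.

From Friday, 2025/05/09, 8 business days (May 12, May 13, May 14, May 15, May 16, May 19, May 20, May 21, skipping weekends) brings us to Wednesday, 2025/05/21, which is the last day of the revision period.
The date termination becomes effective: 70 calendar days after 2025/05/21 is 2025/07/30. 2025/07/30 is a Wednesday and is not a listed holiday, so no roll-forward applies.

2025/07/30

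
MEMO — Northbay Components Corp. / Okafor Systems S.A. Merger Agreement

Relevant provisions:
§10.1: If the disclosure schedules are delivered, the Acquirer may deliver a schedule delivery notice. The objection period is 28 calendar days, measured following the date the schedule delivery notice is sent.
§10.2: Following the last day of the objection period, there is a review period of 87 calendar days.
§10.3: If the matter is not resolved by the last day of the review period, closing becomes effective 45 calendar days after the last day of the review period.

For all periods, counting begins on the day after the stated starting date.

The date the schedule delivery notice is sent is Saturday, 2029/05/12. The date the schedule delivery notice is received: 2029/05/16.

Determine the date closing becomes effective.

2029/10/19

Adding 28 calendar days to 2029/05/12 gives 2029/06/09, which is the last day of the objection period.
Adding 87 calendar days to 2029/06/09 gives 2029/09/04, which is the last day of the review period.
Adding 45 calendar days to 2029/09/04 gives 2029/10/19, which is the date closing becomes effective.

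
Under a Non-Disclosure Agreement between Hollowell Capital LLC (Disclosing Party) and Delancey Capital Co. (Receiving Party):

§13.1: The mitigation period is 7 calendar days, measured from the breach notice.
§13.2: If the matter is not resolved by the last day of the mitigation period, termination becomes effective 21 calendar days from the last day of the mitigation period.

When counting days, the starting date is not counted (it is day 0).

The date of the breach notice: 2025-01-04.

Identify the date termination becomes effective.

Adding 7 calendar days to 2025-01-04 gives 2025-01-11, which is the last day of the mitigation period.
Adding 21 calendar days to 2025-01-11 gives 2025-02-01, which is the date termination becomes effective.

2025-02-01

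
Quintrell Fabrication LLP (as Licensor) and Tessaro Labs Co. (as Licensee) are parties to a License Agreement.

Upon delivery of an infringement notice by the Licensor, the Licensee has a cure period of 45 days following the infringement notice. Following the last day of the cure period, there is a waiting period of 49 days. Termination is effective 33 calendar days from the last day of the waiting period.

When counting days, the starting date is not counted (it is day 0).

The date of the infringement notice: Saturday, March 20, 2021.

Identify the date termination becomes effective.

July 25, 2021

The last day of the cure period: 45 calendar days after March 20, 2021 is May 4, 2021.
The last day of the waiting period: 49 calendar days after May 4, 2021 is June 22, 2021.
The date termination becomes effective: 33 calendar days after June 22, 2021 is July 25, 2021.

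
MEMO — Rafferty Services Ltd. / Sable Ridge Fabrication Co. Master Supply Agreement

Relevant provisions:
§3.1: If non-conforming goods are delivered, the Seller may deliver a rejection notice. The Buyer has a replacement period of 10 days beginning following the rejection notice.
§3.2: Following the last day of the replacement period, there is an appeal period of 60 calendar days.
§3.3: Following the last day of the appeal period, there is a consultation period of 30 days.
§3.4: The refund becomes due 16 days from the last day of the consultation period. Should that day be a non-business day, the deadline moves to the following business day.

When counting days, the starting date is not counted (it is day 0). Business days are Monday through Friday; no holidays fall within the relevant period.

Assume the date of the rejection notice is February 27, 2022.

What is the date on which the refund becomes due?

June 23, 2022

The last day of the replacement period: 10 calendar days after February 27, 2022 is March 9, 2022.
The last day of the appeal period: March 9, 2022 + 60 days = May 8, 2022.
The last day of the consultation period: May 8, 2022 + 30 days = June 7, 2022.
The date on which the refund becomes due: 16 calendar days after June 7, 2022 is June 23, 2022. June 23, 2022 is a Thursday, so no roll-forward applies.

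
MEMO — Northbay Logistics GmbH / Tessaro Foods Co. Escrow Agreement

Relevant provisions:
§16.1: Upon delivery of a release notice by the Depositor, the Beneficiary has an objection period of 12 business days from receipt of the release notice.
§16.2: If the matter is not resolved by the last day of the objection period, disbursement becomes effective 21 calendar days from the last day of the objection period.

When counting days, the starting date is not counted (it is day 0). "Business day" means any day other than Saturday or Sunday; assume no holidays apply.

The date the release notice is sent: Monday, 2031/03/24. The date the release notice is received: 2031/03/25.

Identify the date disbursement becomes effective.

The last day of the objection period: counting 12 business days from Tuesday, 2031/03/25 (Mar 26, Mar 27, Mar 28, Mar 31, …, Apr 8, Apr 9, Apr 10, skipping weekends) reaches Thursday, 2031/04/10.
The date disbursement becomes effective: 2031/04/10 + 21 days = 2031/05/01.

2031/05/01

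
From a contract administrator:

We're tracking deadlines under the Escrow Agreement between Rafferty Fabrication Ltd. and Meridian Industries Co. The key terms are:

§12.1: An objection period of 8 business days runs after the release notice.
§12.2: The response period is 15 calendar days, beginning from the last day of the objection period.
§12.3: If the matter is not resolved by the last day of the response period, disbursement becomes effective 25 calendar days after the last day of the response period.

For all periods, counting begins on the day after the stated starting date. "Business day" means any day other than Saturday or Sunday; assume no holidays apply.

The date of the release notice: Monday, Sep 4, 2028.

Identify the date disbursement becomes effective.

From Monday, Sep 4, 2028, 8 business days (Sep 5, Sep 6, Sep 7, Sep 8, Sep 11, Sep 12, Sep 13, Sep 14, skipping weekends) brings us to Thursday, Sep 14, 2028, which is the last day of the objection period.
Adding 15 calendar days to Sep 14, 2028 gives Sep 29, 2028, which is the last day of the response period.
Adding 25 calendar days to Sep 29, 2028 gives Oct 24, 2028, which is the date disbursement becomes effective.

Oct 24, 2028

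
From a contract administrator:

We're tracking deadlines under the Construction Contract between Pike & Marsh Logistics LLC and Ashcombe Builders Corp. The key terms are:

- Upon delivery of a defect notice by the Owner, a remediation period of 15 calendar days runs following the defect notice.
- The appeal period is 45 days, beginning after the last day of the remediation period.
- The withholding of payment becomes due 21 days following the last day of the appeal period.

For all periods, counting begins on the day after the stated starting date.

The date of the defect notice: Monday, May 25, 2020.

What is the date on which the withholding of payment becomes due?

Aug 14, 2020

The last day of the remediation period: 15 calendar days after May 25, 2020 is Jun 9, 2020.
The last day of the appeal period: Jun 9, 2020 + 45 days = Jul 24, 2020.
Adding 21 calendar days to Jul 24, 2020 gives Aug 14, 2020, which is the date on which the withholding of payment becomes due.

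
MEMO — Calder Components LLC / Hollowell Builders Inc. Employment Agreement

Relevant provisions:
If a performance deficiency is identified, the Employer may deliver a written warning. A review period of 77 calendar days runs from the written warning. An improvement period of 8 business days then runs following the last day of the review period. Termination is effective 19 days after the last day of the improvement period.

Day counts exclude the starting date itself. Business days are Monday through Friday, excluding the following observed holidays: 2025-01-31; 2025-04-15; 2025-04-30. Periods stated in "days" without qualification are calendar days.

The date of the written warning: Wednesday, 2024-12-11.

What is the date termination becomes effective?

2025-03-29

The last day of the review period: 2024-12-11 + 77 days = 2025-02-26.
From Wednesday, 2025-02-26, 8 business days (Feb 27, Feb 28, Mar 3, Mar 4, Mar 5, Mar 6, Mar 7, Mar 10, skipping weekends) brings us to Monday, 2025-03-10, which is the last day of the improvement period.
Adding 19 calendar days to 2025-03-10 gives 2025-03-29, which is the date termination becomes effective.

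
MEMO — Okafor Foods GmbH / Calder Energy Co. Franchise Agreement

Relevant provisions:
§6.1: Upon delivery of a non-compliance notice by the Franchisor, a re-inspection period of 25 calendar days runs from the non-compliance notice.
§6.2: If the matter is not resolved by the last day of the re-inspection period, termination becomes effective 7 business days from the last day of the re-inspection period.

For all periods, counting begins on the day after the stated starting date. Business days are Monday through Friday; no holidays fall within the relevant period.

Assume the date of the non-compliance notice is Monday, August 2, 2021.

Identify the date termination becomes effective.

The last day of the re-inspection period: August 2, 2021 + 25 days = August 27, 2021.
The date termination becomes effective: counting 7 business days from Friday, August 27, 2021 (Aug 30, Aug 31, Sep 1, Sep 2, Sep 3, Sep 6, Sep 7, skipping weekends) reaches Tuesday, September 7, 2021.

September 7, 2021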